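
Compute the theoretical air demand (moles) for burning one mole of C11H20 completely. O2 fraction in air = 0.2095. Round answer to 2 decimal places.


Balanced combustion: C11H20 + 16 O2 -> 11 CO2 + 10 H2O
O2 needed = C + H/4 = 11 + 20/4 = 16.00 moles
Air moles = O2 / 0.2095 = 16.00 / 0.2095 = 76.37 moles air


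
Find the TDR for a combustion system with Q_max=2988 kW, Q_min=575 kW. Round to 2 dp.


TDR = Q_max / Q_min
TDR = 2988 / 575 = 5.20


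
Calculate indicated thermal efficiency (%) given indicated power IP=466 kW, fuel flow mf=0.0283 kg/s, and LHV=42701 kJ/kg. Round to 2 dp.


eta_ith = (IP / (mf * LHV)) * 100
Denominator = 0.0283 * 42701 = 1208.4383 kW
eta_ith = (466 / 1208.4383) * 100 = 38.56%


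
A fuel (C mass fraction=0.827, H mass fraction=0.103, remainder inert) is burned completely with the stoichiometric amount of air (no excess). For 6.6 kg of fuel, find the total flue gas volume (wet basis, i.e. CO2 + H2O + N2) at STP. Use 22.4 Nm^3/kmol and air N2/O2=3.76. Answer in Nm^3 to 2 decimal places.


Per kg fuel: CO2 = (C/12 kmol)*22.4 = (0.827/12)*22.4 = 1.54373 Nm^3
Per kg fuel: H2O = (H/2 kmol)*22.4 = (0.103/2)*22.4 = 1.15360 Nm^3
O2 needed per kg fuel = C/12 + H/4 = 0.827/12 + 0.103/4 = 0.09466667 kmol
Per kg fuel: N2 = O2*3.76*22.4 = 0.09466667*3.76*22.4 = 7.97321 Nm^3
Total per kg = 1.54373 + 1.15360 + 7.97321 = 10.67054 Nm^3
Total = 10.67054 * 6.6 = 70.43 Nm^3


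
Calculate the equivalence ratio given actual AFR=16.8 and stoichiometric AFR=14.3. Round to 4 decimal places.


phi = AFR_stoich / AFR_actual
phi = 14.3 / 16.8 = 0.8512


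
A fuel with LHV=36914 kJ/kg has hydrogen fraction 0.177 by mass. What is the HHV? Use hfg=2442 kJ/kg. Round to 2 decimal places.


HHV = LHV + hfg * 9 * H
Water addition = 2442 * 9 * 0.177 = 3890.106 kJ/kg
HHV = 36914 + 3890.106 = 40804.11 kJ/kg


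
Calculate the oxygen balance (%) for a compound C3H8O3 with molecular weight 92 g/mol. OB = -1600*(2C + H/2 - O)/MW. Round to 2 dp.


OB = -1600 * (2C + H/2 - O) / MW
Inner = 2*3 + 8/2 - 3 = 7.00
OB = -1600 * 7.00 / 92 = -121.74%


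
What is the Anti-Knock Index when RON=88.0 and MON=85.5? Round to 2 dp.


AKI = (RON + MON) / 2
AKI = (88.0 + 85.5) / 2
AKI = 173.5 / 2 = 86.75


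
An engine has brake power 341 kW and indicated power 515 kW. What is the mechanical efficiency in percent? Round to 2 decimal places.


eta_mech = (BP / IP) * 100
Ratio = 341 / 515 = 0.6621
eta_mech = 0.6621 * 100 = 66.21%


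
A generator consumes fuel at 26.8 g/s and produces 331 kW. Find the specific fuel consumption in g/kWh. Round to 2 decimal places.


SFC = (mf / BP) * 3600
Rate = 26.8 / 331 = 0.080967 g/(s*kW)
SFC = 0.080967 * 3600 = 291.48 g/kWh


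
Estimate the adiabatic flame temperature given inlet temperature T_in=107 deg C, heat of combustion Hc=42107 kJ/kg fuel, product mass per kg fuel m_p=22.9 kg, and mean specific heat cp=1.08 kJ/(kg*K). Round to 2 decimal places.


T_ad = T_in + Hc / (m_p * cp)
Denominator = 22.9 * 1.08 = 24.7320
Temperature rise = 42107 / 24.7320 = 1702.53 K
T_ad = 107 + 1702.53 = 1809.53 deg C


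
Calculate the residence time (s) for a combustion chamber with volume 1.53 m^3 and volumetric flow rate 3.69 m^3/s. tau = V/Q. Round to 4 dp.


tau = V / Q_flow
tau = 1.53 / 3.69 = 0.4146 s


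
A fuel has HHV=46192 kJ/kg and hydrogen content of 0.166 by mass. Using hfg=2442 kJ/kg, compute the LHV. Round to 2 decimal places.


LHV = HHV - hfg * 9 * H
Water correction = 2442 * 9 * 0.166 = 3648.348 kJ/kg
LHV = 46192 - 3648.348 = 42543.65 kJ/kg


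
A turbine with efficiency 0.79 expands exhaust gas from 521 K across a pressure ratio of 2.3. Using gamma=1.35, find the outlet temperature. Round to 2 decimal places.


T_out = T_in * (1 - eta * (1 - PR^(-(gamma-1)/gamma)))
Exponent = -(1.35-1)/1.35 = -0.25925926
PR^exp = 2.3^(-0.25925926) = 0.80578413
Factor = 1 - 0.79*(1 - 0.80578413) = 0.84656946
T_out = 521 * 0.84656946 = 441.06 K


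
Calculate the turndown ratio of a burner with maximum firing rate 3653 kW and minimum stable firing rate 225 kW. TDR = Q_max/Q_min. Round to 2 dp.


TDR = Q_max / Q_min
TDR = 3653 / 225 = 16.24


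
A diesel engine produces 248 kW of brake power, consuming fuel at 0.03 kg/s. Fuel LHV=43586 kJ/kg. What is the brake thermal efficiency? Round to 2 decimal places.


eta_BTE = (BP / (mf * LHV)) * 100
Denominator = 0.03 * 43586 = 1307.5800 kW
eta_BTE = (248 / 1307.5800) * 100 = 18.97%


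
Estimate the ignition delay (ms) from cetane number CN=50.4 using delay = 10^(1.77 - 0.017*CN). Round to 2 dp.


delay = 10^(1.77 - 0.017*CN)
Exponent = 1.77 - 0.017*50.4 = 0.9132
delay = 10^0.9132 = 8.19 ms


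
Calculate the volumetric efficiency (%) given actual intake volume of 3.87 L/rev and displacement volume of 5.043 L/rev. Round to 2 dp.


eta_v = (V_actual / V_disp) * 100
Ratio = 3.87 / 5.043 = 0.7674
eta_v = 0.7674 * 100 = 76.74%


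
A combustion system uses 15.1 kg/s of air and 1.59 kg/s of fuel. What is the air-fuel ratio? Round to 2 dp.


AFR = m_air / m_fuel
AFR = 15.1 / 1.59 = 9.50


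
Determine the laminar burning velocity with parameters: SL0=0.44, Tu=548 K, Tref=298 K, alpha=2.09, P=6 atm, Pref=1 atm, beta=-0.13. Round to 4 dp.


SL = SL0 * (Tu/Tref)^alpha * (P/Pref)^beta
T ratio = 548/298 = 1.83892617
(T ratio)^alpha = 1.83892617^2.09 = 3.572230
(P/Pref)^beta = 6^(-0.13) = 0.792210
SL = 0.44 * 3.572230 * 0.792210 = 1.2452 m/s


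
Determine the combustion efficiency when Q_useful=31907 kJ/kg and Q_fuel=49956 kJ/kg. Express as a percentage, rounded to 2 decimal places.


Efficiency = (Q_useful / Q_fuel) * 100
Efficiency = (31907 / 49956) * 100
Efficiency = 0.6387 * 100 = 63.87%


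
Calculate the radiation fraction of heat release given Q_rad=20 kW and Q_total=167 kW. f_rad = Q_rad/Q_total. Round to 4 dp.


f_rad = Q_rad / Q_total
f_rad = 20 / 167 = 0.1198


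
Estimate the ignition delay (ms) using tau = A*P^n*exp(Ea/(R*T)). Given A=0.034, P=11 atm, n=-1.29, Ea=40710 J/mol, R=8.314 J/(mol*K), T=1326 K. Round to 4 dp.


tau = A * P^n * exp(Ea/(R*T))
P^n = 11^(-1.29) = 0.04535273
Ea/(R*T) = 40710/(8.314*1326) = 3.692730
exp(Ea/(R*T)) = 40.154320
tau = 0.034 * 0.04535273 * 40.154320 = 0.0619 ms


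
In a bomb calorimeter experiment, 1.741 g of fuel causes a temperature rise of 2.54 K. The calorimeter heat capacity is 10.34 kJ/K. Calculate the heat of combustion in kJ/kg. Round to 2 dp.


Hc = C_cal * delta_T / m_fuel
Q_released = 10.34 * 2.54 = 26.2636 kJ
m_fuel = 1.741 g = 1.741/1000 kg = 0.001741 kg
Hc = 26.2636 / 0.001741 = 15085.35 kJ/kg


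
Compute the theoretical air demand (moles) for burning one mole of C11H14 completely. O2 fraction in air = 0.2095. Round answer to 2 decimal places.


Balanced combustion: C11H14 + 14.5 O2 -> 11 CO2 + 7 H2O
O2 needed = C + H/4 = 11 + 14/4 = 14.50 moles
Air moles = O2 / 0.2095 = 14.50 / 0.2095 = 69.21 moles air


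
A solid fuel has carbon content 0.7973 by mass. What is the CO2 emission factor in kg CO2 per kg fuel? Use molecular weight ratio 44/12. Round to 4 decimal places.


EF = C_frac * (M_CO2 / M_C)
EF = 0.7973 * (44/12)
EF = 0.7973 * 3.666667 = 2.9234 kg_CO2/kg_fuel


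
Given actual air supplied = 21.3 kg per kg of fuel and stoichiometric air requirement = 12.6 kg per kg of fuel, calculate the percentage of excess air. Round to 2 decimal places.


Excess air = actual - stoichiometric = 21.3 - 12.6 = 8.70 kg/kg fuel
Excess air % = (excess / stoich) * 100 = (8.70 / 12.6) * 100 = 69.05%


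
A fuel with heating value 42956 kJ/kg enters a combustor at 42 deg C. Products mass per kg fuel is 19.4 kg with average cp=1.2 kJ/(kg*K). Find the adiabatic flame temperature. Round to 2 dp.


T_ad = T_in + Hc / (m_p * cp)
Denominator = 19.4 * 1.2 = 23.2800
Temperature rise = 42956 / 23.2800 = 1845.19 K
T_ad = 42 + 1845.19 = 1887.19 deg C


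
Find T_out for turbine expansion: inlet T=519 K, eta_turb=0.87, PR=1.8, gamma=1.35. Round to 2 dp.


T_out = T_in * (1 - eta * (1 - PR^(-(gamma-1)/gamma)))
Exponent = -(1.35-1)/1.35 = -0.25925926
PR^exp = 1.8^(-0.25925926) = 0.85865408
Factor = 1 - 0.87*(1 - 0.85865408) = 0.87702905
T_out = 519 * 0.87702905 = 455.18 K


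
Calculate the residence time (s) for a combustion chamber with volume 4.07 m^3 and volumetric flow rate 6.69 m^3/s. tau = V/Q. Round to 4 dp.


tau = V / Q_flow
tau = 4.07 / 6.69 = 0.6084 s


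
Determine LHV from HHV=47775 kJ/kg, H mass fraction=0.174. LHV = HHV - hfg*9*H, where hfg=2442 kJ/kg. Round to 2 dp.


LHV = HHV - hfg * 9 * H
Water correction = 2442 * 9 * 0.174 = 3824.172 kJ/kg
LHV = 47775 - 3824.172 = 43950.83 kJ/kg


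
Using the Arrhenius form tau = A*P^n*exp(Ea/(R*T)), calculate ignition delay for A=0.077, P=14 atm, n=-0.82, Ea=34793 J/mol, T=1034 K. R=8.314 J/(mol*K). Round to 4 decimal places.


tau = A * P^n * exp(Ea/(R*T))
P^n = 14^(-0.82) = 0.11486164
Ea/(R*T) = 34793/(8.314*1034) = 4.047262
exp(Ea/(R*T)) = 57.240517
tau = 0.077 * 0.11486164 * 57.240517 = 0.5063 ms


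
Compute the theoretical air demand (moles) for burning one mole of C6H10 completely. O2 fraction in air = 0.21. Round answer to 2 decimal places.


Balanced combustion: C6H10 + 8.5 O2 -> 6 CO2 + 5 H2O
O2 needed = C + H/4 = 6 + 10/4 = 8.50 moles
Air moles = O2 / 0.21 = 8.50 / 0.21 = 40.48 moles air


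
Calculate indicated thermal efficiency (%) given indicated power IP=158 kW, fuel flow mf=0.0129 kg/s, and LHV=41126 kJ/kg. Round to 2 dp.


eta_ith = (IP / (mf * LHV)) * 100
Denominator = 0.0129 * 41126 = 530.5254 kW
eta_ith = (158 / 530.5254) * 100 = 29.78%


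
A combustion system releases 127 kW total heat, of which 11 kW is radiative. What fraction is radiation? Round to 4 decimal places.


f_rad = Q_rad / Q_total
f_rad = 11 / 127 = 0.0866


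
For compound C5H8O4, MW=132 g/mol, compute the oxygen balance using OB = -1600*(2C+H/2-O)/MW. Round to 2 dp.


OB = -1600 * (2C + H/2 - O) / MW
Inner = 2*5 + 8/2 - 4 = 10.00
OB = -1600 * 10.00 / 132 = -121.21%


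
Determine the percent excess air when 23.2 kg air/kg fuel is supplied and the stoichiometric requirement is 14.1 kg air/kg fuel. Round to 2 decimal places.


Excess air = actual - stoichiometric = 23.2 - 14.1 = 9.10 kg/kg fuel
Excess air % = (excess / stoich) * 100 = (9.10 / 14.1) * 100 = 64.54%


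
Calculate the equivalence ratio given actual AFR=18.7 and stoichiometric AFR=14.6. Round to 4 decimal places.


phi = AFR_stoich / AFR_actual
phi = 14.6 / 18.7 = 0.7807


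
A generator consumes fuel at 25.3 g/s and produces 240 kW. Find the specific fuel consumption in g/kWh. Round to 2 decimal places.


SFC = (mf / BP) * 3600
Rate = 25.3 / 240 = 0.105417 g/(s*kW)
SFC = 0.105417 * 3600 = 379.50 g/kWh


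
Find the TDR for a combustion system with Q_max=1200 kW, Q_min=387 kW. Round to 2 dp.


TDR = Q_max / Q_min
TDR = 1200 / 387 = 3.10


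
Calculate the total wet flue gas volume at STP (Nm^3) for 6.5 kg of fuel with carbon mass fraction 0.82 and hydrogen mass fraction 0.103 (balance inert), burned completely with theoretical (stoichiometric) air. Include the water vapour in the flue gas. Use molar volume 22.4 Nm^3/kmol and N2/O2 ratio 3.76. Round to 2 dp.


Per kg fuel: CO2 = (C/12 kmol)*22.4 = (0.82/12)*22.4 = 1.53067 Nm^3
Per kg fuel: H2O = (H/2 kmol)*22.4 = (0.103/2)*22.4 = 1.15360 Nm^3
O2 needed per kg fuel = C/12 + H/4 = 0.82/12 + 0.103/4 = 0.09408333 kmol
Per kg fuel: N2 = O2*3.76*22.4 = 0.09408333*3.76*22.4 = 7.92407 Nm^3
Total per kg = 1.53067 + 1.15360 + 7.92407 = 10.60834 Nm^3
Total = 10.60834 * 6.5 = 68.95 Nm^3


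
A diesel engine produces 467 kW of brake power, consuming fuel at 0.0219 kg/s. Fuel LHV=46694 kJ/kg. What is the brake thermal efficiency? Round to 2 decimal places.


eta_BTE = (BP / (mf * LHV)) * 100
Denominator = 0.0219 * 46694 = 1022.5986 kW
eta_BTE = (467 / 1022.5986) * 100 = 45.67%


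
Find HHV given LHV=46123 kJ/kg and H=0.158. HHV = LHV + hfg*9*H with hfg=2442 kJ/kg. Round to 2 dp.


HHV = LHV + hfg * 9 * H
Water addition = 2442 * 9 * 0.158 = 3472.524 kJ/kg
HHV = 46123 + 3472.524 = 49595.52 kJ/kg


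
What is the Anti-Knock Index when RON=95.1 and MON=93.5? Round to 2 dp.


AKI = (RON + MON) / 2
AKI = (95.1 + 93.5) / 2
AKI = 188.6 / 2 = 94.30


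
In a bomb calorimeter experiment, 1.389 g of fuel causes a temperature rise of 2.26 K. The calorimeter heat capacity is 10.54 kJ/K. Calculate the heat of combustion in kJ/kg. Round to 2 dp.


Hc = C_cal * delta_T / m_fuel
Q_released = 10.54 * 2.26 = 23.8204 kJ
m_fuel = 1.389 g = 1.389/1000 kg = 0.001389 kg
Hc = 23.8204 / 0.001389 = 17149.32 kJ/kg


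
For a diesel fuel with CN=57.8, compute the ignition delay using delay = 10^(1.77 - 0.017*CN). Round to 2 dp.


delay = 10^(1.77 - 0.017*CN)
Exponent = 1.77 - 0.017*57.8 = 0.7874
delay = 10^0.7874 = 6.13 ms


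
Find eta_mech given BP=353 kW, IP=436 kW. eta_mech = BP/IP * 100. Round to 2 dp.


eta_mech = (BP / IP) * 100
Ratio = 353 / 436 = 0.8096
eta_mech = 0.8096 * 100 = 80.96%


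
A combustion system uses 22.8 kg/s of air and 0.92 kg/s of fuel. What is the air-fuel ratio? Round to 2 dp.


AFR = m_air / m_fuel
AFR = 22.8 / 0.92 = 24.78


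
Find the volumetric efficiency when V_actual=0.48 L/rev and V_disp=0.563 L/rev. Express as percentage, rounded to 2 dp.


eta_v = (V_actual / V_disp) * 100
Ratio = 0.48 / 0.563 = 0.8526
eta_v = 0.8526 * 100 = 85.26%


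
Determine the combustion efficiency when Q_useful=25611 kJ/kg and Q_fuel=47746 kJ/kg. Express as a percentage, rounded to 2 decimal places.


Efficiency = (Q_useful / Q_fuel) * 100
Efficiency = (25611 / 47746) * 100
Efficiency = 0.5364 * 100 = 53.64%


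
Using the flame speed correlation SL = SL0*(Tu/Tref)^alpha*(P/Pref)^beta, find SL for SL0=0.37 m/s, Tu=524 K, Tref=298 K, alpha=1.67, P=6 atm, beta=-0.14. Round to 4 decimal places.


SL = SL0 * (Tu/Tref)^alpha * (P/Pref)^beta
T ratio = 524/298 = 1.75838926
(T ratio)^alpha = 1.75838926^1.67 = 2.566505
(P/Pref)^beta = 6^(-0.14) = 0.778142
SL = 0.37 * 2.566505 * 0.778142 = 0.7389 m/s


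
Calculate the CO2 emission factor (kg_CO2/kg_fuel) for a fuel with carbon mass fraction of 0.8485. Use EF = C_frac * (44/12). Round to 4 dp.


EF = C_frac * (M_CO2 / M_C)
EF = 0.8485 * (44/12)
EF = 0.8485 * 3.666667 = 3.1112 kg_CO2/kg_fuel


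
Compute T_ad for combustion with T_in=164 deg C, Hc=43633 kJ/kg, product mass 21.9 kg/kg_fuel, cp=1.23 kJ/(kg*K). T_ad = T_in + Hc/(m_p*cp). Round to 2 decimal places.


T_ad = T_in + Hc / (m_p * cp)
Denominator = 21.9 * 1.23 = 26.9370
Temperature rise = 43633 / 26.9370 = 1619.82 K
T_ad = 164 + 1619.82 = 1783.82 deg C


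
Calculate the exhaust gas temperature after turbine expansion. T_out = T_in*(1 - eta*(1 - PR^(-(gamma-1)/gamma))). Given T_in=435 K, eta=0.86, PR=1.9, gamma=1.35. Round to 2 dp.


T_out = T_in * (1 - eta * (1 - PR^(-(gamma-1)/gamma)))
Exponent = -(1.35-1)/1.35 = -0.25925926
PR^exp = 1.9^(-0.25925926) = 0.84670193
Factor = 1 - 0.86*(1 - 0.84670193) = 0.86816366
T_out = 435 * 0.86816366 = 377.65 K


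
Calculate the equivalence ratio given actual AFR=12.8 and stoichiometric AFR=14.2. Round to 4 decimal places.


phi = AFR_stoich / AFR_actual
phi = 14.2 / 12.8 = 1.1094


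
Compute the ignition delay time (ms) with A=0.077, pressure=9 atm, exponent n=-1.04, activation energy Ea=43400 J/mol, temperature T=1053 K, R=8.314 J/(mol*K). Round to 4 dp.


tau = A * P^n * exp(Ea/(R*T))
P^n = 9^(-1.04) = 0.10176251
Ea/(R*T) = 43400/(8.314*1053) = 4.957370
exp(Ea/(R*T)) = 142.219273
tau = 0.077 * 0.10176251 * 142.219273 = 1.1144 ms


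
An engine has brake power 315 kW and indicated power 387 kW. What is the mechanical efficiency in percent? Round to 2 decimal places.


eta_mech = (BP / IP) * 100
Ratio = 315 / 387 = 0.8140
eta_mech = 0.8140 * 100 = 81.40%


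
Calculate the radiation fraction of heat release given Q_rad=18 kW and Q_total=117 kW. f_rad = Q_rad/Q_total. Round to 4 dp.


f_rad = Q_rad / Q_total
f_rad = 18 / 117 = 0.1538


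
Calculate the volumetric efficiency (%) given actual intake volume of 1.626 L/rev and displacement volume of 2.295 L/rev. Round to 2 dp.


eta_v = (V_actual / V_disp) * 100
Ratio = 1.626 / 2.295 = 0.7085
eta_v = 0.7085 * 100 = 70.85%


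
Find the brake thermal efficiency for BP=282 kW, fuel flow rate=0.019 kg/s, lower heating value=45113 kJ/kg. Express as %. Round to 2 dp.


eta_BTE = (BP / (mf * LHV)) * 100
Denominator = 0.019 * 45113 = 857.1470 kW
eta_BTE = (282 / 857.1470) * 100 = 32.90%


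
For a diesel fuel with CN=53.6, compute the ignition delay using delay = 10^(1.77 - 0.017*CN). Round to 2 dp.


delay = 10^(1.77 - 0.017*CN)
Exponent = 1.77 - 0.017*53.6 = 0.8588
delay = 10^0.8588 = 7.22 ms


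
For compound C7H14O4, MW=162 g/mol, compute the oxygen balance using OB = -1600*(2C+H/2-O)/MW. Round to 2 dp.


OB = -1600 * (2C + H/2 - O) / MW
Inner = 2*7 + 14/2 - 4 = 17.00
OB = -1600 * 17.00 / 162 = -167.90%


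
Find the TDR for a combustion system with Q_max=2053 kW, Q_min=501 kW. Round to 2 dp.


TDR = Q_max / Q_min
TDR = 2053 / 501 = 4.10


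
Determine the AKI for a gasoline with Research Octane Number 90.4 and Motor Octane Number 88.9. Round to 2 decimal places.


AKI = (RON + MON) / 2
AKI = (90.4 + 88.9) / 2
AKI = 179.3 / 2 = 89.65


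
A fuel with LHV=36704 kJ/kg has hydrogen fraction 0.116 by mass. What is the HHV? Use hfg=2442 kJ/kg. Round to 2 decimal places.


HHV = LHV + hfg * 9 * H
Water addition = 2442 * 9 * 0.116 = 2549.448 kJ/kg
HHV = 36704 + 2549.448 = 39253.45 kJ/kg


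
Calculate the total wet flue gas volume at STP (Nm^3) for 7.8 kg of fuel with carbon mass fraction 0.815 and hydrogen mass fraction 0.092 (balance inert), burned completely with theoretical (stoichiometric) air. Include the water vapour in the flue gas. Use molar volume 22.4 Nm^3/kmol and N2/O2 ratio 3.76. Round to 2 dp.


Per kg fuel: CO2 = (C/12 kmol)*22.4 = (0.815/12)*22.4 = 1.52133 Nm^3
Per kg fuel: H2O = (H/2 kmol)*22.4 = (0.092/2)*22.4 = 1.03040 Nm^3
O2 needed per kg fuel = C/12 + H/4 = 0.815/12 + 0.092/4 = 0.09091667 kmol
Per kg fuel: N2 = O2*3.76*22.4 = 0.09091667*3.76*22.4 = 7.65737 Nm^3
Total per kg = 1.52133 + 1.03040 + 7.65737 = 10.20910 Nm^3
Total = 10.20910 * 7.8 = 79.63 Nm^3


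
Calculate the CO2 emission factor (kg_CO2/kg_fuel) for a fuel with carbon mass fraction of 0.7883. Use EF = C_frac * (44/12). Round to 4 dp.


EF = C_frac * (M_CO2 / M_C)
EF = 0.7883 * (44/12)
EF = 0.7883 * 3.666667 = 2.8904 kg_CO2/kg_fuel


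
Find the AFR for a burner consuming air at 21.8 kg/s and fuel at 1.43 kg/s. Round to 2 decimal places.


AFR = m_air / m_fuel
AFR = 21.8 / 1.43 = 15.24


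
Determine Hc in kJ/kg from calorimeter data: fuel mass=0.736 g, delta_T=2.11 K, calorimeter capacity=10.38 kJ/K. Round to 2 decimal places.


Hc = C_cal * delta_T / m_fuel
Q_released = 10.38 * 2.11 = 21.9018 kJ
m_fuel = 0.736 g = 0.736/1000 kg = 0.000736 kg
Hc = 21.9018 / 0.000736 = 29757.88 kJ/kg


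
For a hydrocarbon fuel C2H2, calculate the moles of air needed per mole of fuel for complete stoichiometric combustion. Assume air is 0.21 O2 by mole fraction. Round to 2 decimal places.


Balanced combustion: C2H2 + 2.5 O2 -> 2 CO2 + 1 H2O
O2 needed = C + H/4 = 2 + 2/4 = 2.50 moles
Air moles = O2 / 0.21 = 2.50 / 0.21 = 11.90 moles air


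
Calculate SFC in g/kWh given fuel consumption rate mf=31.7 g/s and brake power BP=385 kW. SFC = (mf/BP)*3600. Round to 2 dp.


SFC = (mf / BP) * 3600
Rate = 31.7 / 385 = 0.082338 g/(s*kW)
SFC = 0.082338 * 3600 = 296.42 g/kWh


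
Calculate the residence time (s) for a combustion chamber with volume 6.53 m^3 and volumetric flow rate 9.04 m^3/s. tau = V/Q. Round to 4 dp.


tau = V / Q_flow
tau = 6.53 / 9.04 = 0.7223 s


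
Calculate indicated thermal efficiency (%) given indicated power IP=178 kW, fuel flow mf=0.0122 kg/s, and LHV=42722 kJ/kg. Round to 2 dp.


eta_ith = (IP / (mf * LHV)) * 100
Denominator = 0.0122 * 42722 = 521.2084 kW
eta_ith = (178 / 521.2084) * 100 = 34.15%


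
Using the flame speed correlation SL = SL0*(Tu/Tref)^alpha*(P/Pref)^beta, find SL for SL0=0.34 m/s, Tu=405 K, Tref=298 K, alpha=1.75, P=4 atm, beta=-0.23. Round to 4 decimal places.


SL = SL0 * (Tu/Tref)^alpha * (P/Pref)^beta
T ratio = 405/298 = 1.35906040
(T ratio)^alpha = 1.35906040^1.75 = 1.710676
(P/Pref)^beta = 4^(-0.23) = 0.726986
SL = 0.34 * 1.710676 * 0.726986 = 0.4228 m/s


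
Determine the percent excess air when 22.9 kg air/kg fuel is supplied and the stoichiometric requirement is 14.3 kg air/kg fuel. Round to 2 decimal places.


Excess air = actual - stoichiometric = 22.9 - 14.3 = 8.60 kg/kg fuel
Excess air % = (excess / stoich) * 100 = (8.60 / 14.3) * 100 = 60.14%


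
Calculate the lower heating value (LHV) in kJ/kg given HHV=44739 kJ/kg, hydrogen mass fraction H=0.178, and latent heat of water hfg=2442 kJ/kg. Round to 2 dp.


LHV = HHV - hfg * 9 * H
Water correction = 2442 * 9 * 0.178 = 3912.084 kJ/kg
LHV = 44739 - 3912.084 = 40826.92 kJ/kg


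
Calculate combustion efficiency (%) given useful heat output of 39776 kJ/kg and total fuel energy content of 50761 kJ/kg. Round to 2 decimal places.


Efficiency = (Q_useful / Q_fuel) * 100
Efficiency = (39776 / 50761) * 100
Efficiency = 0.7836 * 100 = 78.36%


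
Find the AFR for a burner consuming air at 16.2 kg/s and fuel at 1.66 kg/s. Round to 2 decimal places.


AFR = m_air / m_fuel
AFR = 16.2 / 1.66 = 9.76


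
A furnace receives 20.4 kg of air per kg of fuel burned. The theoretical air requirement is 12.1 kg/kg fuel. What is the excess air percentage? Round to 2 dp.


Excess air = actual - stoichiometric = 20.4 - 12.1 = 8.30 kg/kg fuel
Excess air % = (excess / stoich) * 100 = (8.30 / 12.1) * 100 = 68.60%


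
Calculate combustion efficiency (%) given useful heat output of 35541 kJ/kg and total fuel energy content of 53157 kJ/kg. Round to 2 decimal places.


Efficiency = (Q_useful / Q_fuel) * 100
Efficiency = (35541 / 53157) * 100
Efficiency = 0.6686 * 100 = 66.86%


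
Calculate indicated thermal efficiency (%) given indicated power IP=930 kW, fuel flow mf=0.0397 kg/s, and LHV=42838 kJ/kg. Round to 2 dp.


eta_ith = (IP / (mf * LHV)) * 100
Denominator = 0.0397 * 42838 = 1700.6686 kW
eta_ith = (930 / 1700.6686) * 100 = 54.68%


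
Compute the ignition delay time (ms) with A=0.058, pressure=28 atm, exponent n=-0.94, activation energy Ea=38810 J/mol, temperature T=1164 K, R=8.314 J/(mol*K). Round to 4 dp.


tau = A * P^n * exp(Ea/(R*T))
P^n = 28^(-0.94) = 0.04361857
Ea/(R*T) = 38810/(8.314*1164) = 4.010335
exp(Ea/(R*T)) = 55.165343
tau = 0.058 * 0.04361857 * 55.165343 = 0.1396 ms


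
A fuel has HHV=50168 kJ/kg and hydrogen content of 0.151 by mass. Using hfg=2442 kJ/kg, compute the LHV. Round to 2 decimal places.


LHV = HHV - hfg * 9 * H
Water correction = 2442 * 9 * 0.151 = 3318.678 kJ/kg
LHV = 50168 - 3318.678 = 46849.32 kJ/kg


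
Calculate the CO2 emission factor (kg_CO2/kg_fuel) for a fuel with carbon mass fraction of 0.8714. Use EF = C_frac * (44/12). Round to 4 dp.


EF = C_frac * (M_CO2 / M_C)
EF = 0.8714 * (44/12)
EF = 0.8714 * 3.666667 = 3.1951 kg_CO2/kg_fuel


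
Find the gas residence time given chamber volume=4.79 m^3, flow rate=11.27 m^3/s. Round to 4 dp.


tau = V / Q_flow
tau = 4.79 / 11.27 = 0.4250 s


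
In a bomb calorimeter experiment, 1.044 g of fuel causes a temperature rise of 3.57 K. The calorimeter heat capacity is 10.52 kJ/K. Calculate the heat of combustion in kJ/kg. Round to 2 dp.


Hc = C_cal * delta_T / m_fuel
Q_released = 10.52 * 3.57 = 37.5564 kJ
m_fuel = 1.044 g = 1.044/1000 kg = 0.001044 kg
Hc = 37.5564 / 0.001044 = 35973.56 kJ/kg


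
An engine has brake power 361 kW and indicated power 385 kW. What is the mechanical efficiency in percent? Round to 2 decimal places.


eta_mech = (BP / IP) * 100
Ratio = 361 / 385 = 0.9377
eta_mech = 0.9377 * 100 = 93.77%


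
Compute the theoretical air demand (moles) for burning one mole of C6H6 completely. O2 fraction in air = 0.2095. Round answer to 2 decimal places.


Balanced combustion: C6H6 + 7.5 O2 -> 6 CO2 + 3 H2O
O2 needed = C + H/4 = 6 + 6/4 = 7.50 moles
Air moles = O2 / 0.2095 = 7.50 / 0.2095 = 35.80 moles air


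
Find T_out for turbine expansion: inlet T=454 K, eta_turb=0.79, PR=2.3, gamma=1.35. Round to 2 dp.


T_out = T_in * (1 - eta * (1 - PR^(-(gamma-1)/gamma)))
Exponent = -(1.35-1)/1.35 = -0.25925926
PR^exp = 2.3^(-0.25925926) = 0.80578413
Factor = 1 - 0.79*(1 - 0.80578413) = 0.84656946
T_out = 454 * 0.84656946 = 384.34 K


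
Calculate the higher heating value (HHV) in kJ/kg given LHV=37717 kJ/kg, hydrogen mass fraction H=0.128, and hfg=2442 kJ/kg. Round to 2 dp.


HHV = LHV + hfg * 9 * H
Water addition = 2442 * 9 * 0.128 = 2813.184 kJ/kg
HHV = 37717 + 2813.184 = 40530.18 kJ/kg


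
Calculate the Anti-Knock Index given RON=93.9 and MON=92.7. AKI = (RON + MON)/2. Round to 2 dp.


AKI = (RON + MON) / 2
AKI = (93.9 + 92.7) / 2
AKI = 186.6 / 2 = 93.30


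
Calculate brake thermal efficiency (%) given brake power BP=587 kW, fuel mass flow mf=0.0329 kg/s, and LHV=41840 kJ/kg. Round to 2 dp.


eta_BTE = (BP / (mf * LHV)) * 100
Denominator = 0.0329 * 41840 = 1376.5360 kW
eta_BTE = (587 / 1376.5360) * 100 = 42.64%


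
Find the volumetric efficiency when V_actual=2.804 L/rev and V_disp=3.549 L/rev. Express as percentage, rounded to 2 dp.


eta_v = (V_actual / V_disp) * 100
Ratio = 2.804 / 3.549 = 0.7901
eta_v = 0.7901 * 100 = 79.01%


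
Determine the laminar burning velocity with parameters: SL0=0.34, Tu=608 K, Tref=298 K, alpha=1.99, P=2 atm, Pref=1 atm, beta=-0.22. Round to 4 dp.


SL = SL0 * (Tu/Tref)^alpha * (P/Pref)^beta
T ratio = 608/298 = 2.04026846
(T ratio)^alpha = 2.04026846^1.99 = 4.133118
(P/Pref)^beta = 2^(-0.22) = 0.858565
SL = 0.34 * 4.133118 * 0.858565 = 1.2065 m/s


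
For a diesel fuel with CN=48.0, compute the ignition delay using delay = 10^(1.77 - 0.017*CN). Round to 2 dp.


delay = 10^(1.77 - 0.017*CN)
Exponent = 1.77 - 0.017*48.0 = 0.9540
delay = 10^0.9540 = 8.99 ms


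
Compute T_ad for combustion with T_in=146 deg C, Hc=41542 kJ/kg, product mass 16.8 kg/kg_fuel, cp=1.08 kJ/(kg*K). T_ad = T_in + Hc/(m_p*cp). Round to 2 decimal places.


T_ad = T_in + Hc / (m_p * cp)
Denominator = 16.8 * 1.08 = 18.1440
Temperature rise = 41542 / 18.1440 = 2289.57 K
T_ad = 146 + 2289.57 = 2435.57 deg C


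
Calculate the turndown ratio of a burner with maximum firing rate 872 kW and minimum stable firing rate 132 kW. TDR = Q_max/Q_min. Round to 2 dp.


TDR = Q_max / Q_min
TDR = 872 / 132 = 6.61


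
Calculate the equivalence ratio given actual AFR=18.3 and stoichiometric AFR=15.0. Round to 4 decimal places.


phi = AFR_stoich / AFR_actual
phi = 15.0 / 18.3 = 0.8197


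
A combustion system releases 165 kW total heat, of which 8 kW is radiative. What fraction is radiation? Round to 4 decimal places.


f_rad = Q_rad / Q_total
f_rad = 8 / 165 = 0.0485


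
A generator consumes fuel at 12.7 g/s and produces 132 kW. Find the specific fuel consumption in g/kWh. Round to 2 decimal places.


SFC = (mf / BP) * 3600
Rate = 12.7 / 132 = 0.096212 g/(s*kW)
SFC = 0.096212 * 3600 = 346.36 g/kWh


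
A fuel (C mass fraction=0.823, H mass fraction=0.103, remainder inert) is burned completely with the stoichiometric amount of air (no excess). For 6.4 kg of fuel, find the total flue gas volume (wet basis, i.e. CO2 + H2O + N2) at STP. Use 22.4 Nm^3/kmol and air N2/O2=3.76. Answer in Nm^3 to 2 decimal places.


Per kg fuel: CO2 = (C/12 kmol)*22.4 = (0.823/12)*22.4 = 1.53627 Nm^3
Per kg fuel: H2O = (H/2 kmol)*22.4 = (0.103/2)*22.4 = 1.15360 Nm^3
O2 needed per kg fuel = C/12 + H/4 = 0.823/12 + 0.103/4 = 0.09433333 kmol
Per kg fuel: N2 = O2*3.76*22.4 = 0.09433333*3.76*22.4 = 7.94513 Nm^3
Total per kg = 1.53627 + 1.15360 + 7.94513 = 10.63500 Nm^3
Total = 10.63500 * 6.4 = 68.06 Nm^3


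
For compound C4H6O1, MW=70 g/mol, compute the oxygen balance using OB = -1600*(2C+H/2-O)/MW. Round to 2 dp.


OB = -1600 * (2C + H/2 - O) / MW
Inner = 2*4 + 6/2 - 1 = 10.00
OB = -1600 * 10.00 / 70 = -228.57%


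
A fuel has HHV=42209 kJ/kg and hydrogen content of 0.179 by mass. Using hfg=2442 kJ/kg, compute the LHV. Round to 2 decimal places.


LHV = HHV - hfg * 9 * H
Water correction = 2442 * 9 * 0.179 = 3934.062 kJ/kg
LHV = 42209 - 3934.062 = 38274.94 kJ/kg


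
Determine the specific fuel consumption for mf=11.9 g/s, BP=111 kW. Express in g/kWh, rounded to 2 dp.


SFC = (mf / BP) * 3600
Rate = 11.9 / 111 = 0.107207 g/(s*kW)
SFC = 0.107207 * 3600 = 385.95 g/kWh


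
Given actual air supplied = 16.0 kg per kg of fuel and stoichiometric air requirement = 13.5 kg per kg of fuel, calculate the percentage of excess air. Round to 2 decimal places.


Excess air = actual - stoichiometric = 16.0 - 13.5 = 2.50 kg/kg fuel
Excess air % = (excess / stoich) * 100 = (2.50 / 13.5) * 100 = 18.52%


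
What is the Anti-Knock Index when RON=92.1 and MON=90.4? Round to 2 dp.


AKI = (RON + MON) / 2
AKI = (92.1 + 90.4) / 2
AKI = 182.5 / 2 = 91.25


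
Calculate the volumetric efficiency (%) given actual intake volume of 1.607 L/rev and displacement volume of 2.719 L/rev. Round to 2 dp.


eta_v = (V_actual / V_disp) * 100
Ratio = 1.607 / 2.719 = 0.5910
eta_v = 0.5910 * 100 = 59.10%


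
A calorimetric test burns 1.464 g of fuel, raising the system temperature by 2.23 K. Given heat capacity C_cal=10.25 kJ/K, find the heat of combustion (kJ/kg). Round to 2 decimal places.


Hc = C_cal * delta_T / m_fuel
Q_released = 10.25 * 2.23 = 22.8575 kJ
m_fuel = 1.464 g = 1.464/1000 kg = 0.001464 kg
Hc = 22.8575 / 0.001464 = 15613.05 kJ/kg


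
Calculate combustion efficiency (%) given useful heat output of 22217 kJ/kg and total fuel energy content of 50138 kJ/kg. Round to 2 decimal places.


Efficiency = (Q_useful / Q_fuel) * 100
Efficiency = (22217 / 50138) * 100
Efficiency = 0.4431 * 100 = 44.31%


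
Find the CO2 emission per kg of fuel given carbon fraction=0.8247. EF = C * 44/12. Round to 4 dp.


EF = C_frac * (M_CO2 / M_C)
EF = 0.8247 * (44/12)
EF = 0.8247 * 3.666667 = 3.0239 kg_CO2/kg_fuel


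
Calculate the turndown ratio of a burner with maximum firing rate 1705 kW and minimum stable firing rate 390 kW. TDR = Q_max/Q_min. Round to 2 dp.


TDR = Q_max / Q_min
TDR = 1705 / 390 = 4.37


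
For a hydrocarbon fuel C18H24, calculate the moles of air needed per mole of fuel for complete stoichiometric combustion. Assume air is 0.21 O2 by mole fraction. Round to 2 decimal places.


Balanced combustion: C18H24 + 24 O2 -> 18 CO2 + 12 H2O
O2 needed = C + H/4 = 18 + 24/4 = 24.00 moles
Air moles = O2 / 0.21 = 24.00 / 0.21 = 114.29 moles air


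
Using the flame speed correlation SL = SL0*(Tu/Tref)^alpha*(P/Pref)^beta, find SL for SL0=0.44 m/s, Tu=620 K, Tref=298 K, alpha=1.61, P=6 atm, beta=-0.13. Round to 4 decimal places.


SL = SL0 * (Tu/Tref)^alpha * (P/Pref)^beta
T ratio = 620/298 = 2.08053691
(T ratio)^alpha = 2.08053691^1.61 = 3.252838
(P/Pref)^beta = 6^(-0.13) = 0.792210
SL = 0.44 * 3.252838 * 0.792210 = 1.1338 m/s


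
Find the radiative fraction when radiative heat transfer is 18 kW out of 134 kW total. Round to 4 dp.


f_rad = Q_rad / Q_total
f_rad = 18 / 134 = 0.1343


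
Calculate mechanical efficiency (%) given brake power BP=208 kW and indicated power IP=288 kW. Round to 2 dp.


eta_mech = (BP / IP) * 100
Ratio = 208 / 288 = 0.7222
eta_mech = 0.7222 * 100 = 72.22%


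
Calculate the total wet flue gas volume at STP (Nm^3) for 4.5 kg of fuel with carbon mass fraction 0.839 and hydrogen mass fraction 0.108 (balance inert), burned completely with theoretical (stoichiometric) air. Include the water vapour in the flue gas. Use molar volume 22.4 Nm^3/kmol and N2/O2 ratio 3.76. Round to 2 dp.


Per kg fuel: CO2 = (C/12 kmol)*22.4 = (0.839/12)*22.4 = 1.56613 Nm^3
Per kg fuel: H2O = (H/2 kmol)*22.4 = (0.108/2)*22.4 = 1.20960 Nm^3
O2 needed per kg fuel = C/12 + H/4 = 0.839/12 + 0.108/4 = 0.09691667 kmol
Per kg fuel: N2 = O2*3.76*22.4 = 0.09691667*3.76*22.4 = 8.16271 Nm^3
Total per kg = 1.56613 + 1.20960 + 8.16271 = 10.93844 Nm^3
Total = 10.93844 * 4.5 = 49.22 Nm^3


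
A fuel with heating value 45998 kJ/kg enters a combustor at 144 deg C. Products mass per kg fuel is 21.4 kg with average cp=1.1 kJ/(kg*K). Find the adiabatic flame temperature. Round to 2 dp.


T_ad = T_in + Hc / (m_p * cp)
Denominator = 21.4 * 1.1 = 23.5400
Temperature rise = 45998 / 23.5400 = 1954.04 K
T_ad = 144 + 1954.04 = 2098.04 deg C


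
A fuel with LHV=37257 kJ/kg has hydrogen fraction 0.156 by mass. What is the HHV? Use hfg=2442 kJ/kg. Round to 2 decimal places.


HHV = LHV + hfg * 9 * H
Water addition = 2442 * 9 * 0.156 = 3428.568 kJ/kg
HHV = 37257 + 3428.568 = 40685.57 kJ/kg


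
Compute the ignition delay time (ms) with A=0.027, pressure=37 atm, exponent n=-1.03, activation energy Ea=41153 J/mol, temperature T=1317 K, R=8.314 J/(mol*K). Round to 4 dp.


tau = A * P^n * exp(Ea/(R*T))
P^n = 37^(-1.03) = 0.02425226
Ea/(R*T) = 41153/(8.314*1317) = 3.758423
exp(Ea/(R*T)) = 42.880767
tau = 0.027 * 0.02425226 * 42.880767 = 0.0281 ms


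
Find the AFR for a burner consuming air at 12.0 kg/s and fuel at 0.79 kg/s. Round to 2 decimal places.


AFR = m_air / m_fuel
AFR = 12.0 / 0.79 = 15.19


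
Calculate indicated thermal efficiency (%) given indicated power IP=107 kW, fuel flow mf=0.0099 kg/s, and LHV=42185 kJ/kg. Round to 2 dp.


eta_ith = (IP / (mf * LHV)) * 100
Denominator = 0.0099 * 42185 = 417.6315 kW
eta_ith = (107 / 417.6315) * 100 = 25.62%


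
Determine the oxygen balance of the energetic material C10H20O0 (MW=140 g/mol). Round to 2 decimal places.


OB = -1600 * (2C + H/2 - O) / MW
Inner = 2*10 + 20/2 - 0 = 30.00
OB = -1600 * 30.00 / 140 = -342.86%


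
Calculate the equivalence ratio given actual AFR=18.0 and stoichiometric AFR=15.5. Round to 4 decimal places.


phi = AFR_stoich / AFR_actual
phi = 15.5 / 18.0 = 0.8611


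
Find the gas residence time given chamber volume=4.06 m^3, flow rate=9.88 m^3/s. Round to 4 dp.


tau = V / Q_flow
tau = 4.06 / 9.88 = 0.4109 s


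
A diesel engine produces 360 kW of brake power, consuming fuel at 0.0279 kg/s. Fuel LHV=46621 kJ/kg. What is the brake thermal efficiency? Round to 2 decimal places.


eta_BTE = (BP / (mf * LHV)) * 100
Denominator = 0.0279 * 46621 = 1300.7259 kW
eta_BTE = (360 / 1300.7259) * 100 = 27.68%


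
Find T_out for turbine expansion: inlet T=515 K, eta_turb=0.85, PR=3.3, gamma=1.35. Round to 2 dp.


T_out = T_in * (1 - eta * (1 - PR^(-(gamma-1)/gamma)))
Exponent = -(1.35-1)/1.35 = -0.25925926
PR^exp = 3.3^(-0.25925926) = 0.73378775
Factor = 1 - 0.85*(1 - 0.73378775) = 0.77371959
T_out = 515 * 0.77371959 = 398.47 K


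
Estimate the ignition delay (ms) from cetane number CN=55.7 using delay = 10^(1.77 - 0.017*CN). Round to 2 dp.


delay = 10^(1.77 - 0.017*CN)
Exponent = 1.77 - 0.017*55.7 = 0.8231
delay = 10^0.8231 = 6.65 ms


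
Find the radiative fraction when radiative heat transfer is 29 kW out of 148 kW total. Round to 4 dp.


f_rad = Q_rad / Q_total
f_rad = 29 / 148 = 0.1959


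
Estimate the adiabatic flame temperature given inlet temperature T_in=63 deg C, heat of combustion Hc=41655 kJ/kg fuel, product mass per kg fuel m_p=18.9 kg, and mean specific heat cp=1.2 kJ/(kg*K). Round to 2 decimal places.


T_ad = T_in + Hc / (m_p * cp)
Denominator = 18.9 * 1.2 = 22.6800
Temperature rise = 41655 / 22.6800 = 1836.64 K
T_ad = 63 + 1836.64 = 1899.64 deg C


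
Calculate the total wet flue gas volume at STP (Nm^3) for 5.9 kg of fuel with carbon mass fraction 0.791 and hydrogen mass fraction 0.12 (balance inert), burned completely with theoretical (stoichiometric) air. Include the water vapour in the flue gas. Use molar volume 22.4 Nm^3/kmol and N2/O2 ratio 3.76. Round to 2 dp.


Per kg fuel: CO2 = (C/12 kmol)*22.4 = (0.791/12)*22.4 = 1.47653 Nm^3
Per kg fuel: H2O = (H/2 kmol)*22.4 = (0.12/2)*22.4 = 1.34400 Nm^3
O2 needed per kg fuel = C/12 + H/4 = 0.791/12 + 0.12/4 = 0.09591667 kmol
Per kg fuel: N2 = O2*3.76*22.4 = 0.09591667*3.76*22.4 = 8.07849 Nm^3
Total per kg = 1.47653 + 1.34400 + 8.07849 = 10.89902 Nm^3
Total = 10.89902 * 5.9 = 64.30 Nm^3


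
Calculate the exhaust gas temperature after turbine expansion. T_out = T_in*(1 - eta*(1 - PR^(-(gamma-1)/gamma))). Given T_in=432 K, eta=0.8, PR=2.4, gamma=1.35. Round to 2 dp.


T_out = T_in * (1 - eta * (1 - PR^(-(gamma-1)/gamma)))
Exponent = -(1.35-1)/1.35 = -0.25925926
PR^exp = 2.4^(-0.25925926) = 0.79694200
Factor = 1 - 0.8*(1 - 0.79694200) = 0.83755360
T_out = 432 * 0.83755360 = 361.82 K


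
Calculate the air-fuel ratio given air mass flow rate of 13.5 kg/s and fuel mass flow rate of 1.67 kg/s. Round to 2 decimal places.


AFR = m_air / m_fuel
AFR = 13.5 / 1.67 = 8.08


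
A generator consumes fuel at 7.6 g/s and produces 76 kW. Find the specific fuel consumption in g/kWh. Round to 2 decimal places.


SFC = (mf / BP) * 3600
Rate = 7.6 / 76 = 0.100000 g/(s*kW)
SFC = 0.100000 * 3600 = 360.00 g/kWh


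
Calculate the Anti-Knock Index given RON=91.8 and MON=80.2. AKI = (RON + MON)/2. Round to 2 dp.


AKI = (RON + MON) / 2
AKI = (91.8 + 80.2) / 2
AKI = 172.0 / 2 = 86.00


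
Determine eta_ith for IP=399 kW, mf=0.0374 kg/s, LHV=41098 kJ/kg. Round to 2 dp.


eta_ith = (IP / (mf * LHV)) * 100
Denominator = 0.0374 * 41098 = 1537.0652 kW
eta_ith = (399 / 1537.0652) * 100 = 25.96%


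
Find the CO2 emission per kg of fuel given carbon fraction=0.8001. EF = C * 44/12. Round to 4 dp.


EF = C_frac * (M_CO2 / M_C)
EF = 0.8001 * (44/12)
EF = 0.8001 * 3.666667 = 2.9337 kg_CO2/kg_fuel


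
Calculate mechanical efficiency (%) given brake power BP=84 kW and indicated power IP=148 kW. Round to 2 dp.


eta_mech = (BP / IP) * 100
Ratio = 84 / 148 = 0.5676
eta_mech = 0.5676 * 100 = 56.76%


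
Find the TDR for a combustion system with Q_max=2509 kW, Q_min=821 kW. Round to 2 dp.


TDR = Q_max / Q_min
TDR = 2509 / 821 = 3.06


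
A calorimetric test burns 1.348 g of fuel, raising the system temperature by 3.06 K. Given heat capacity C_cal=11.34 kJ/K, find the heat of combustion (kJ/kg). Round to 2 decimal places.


Hc = C_cal * delta_T / m_fuel
Q_released = 11.34 * 3.06 = 34.7004 kJ
m_fuel = 1.348 g = 1.348/1000 kg = 0.001348 kg
Hc = 34.7004 / 0.001348 = 25742.14 kJ/kg


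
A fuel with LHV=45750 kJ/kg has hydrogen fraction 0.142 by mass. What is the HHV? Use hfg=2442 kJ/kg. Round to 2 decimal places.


HHV = LHV + hfg * 9 * H
Water addition = 2442 * 9 * 0.142 = 3120.876 kJ/kg
HHV = 45750 + 3120.876 = 48870.88 kJ/kg


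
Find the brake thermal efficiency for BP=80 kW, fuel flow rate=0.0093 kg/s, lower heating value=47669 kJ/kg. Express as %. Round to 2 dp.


eta_BTE = (BP / (mf * LHV)) * 100
Denominator = 0.0093 * 47669 = 443.3217 kW
eta_BTE = (80 / 443.3217) * 100 = 18.05%


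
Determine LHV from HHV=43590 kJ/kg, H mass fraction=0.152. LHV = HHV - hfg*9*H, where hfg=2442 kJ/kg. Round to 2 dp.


LHV = HHV - hfg * 9 * H
Water correction = 2442 * 9 * 0.152 = 3340.656 kJ/kg
LHV = 43590 - 3340.656 = 40249.34 kJ/kg


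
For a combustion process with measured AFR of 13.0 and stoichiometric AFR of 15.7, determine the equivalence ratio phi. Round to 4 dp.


phi = AFR_stoich / AFR_actual
phi = 15.7 / 13.0 = 1.2077


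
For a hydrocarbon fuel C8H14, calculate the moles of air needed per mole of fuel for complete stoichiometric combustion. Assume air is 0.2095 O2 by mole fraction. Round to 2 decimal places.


Balanced combustion: C8H14 + 11.5 O2 -> 8 CO2 + 7 H2O
O2 needed = C + H/4 = 8 + 14/4 = 11.50 moles
Air moles = O2 / 0.2095 = 11.50 / 0.2095 = 54.89 moles air


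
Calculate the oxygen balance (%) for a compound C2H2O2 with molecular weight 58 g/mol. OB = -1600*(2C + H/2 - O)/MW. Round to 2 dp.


OB = -1600 * (2C + H/2 - O) / MW
Inner = 2*2 + 2/2 - 2 = 3.00
OB = -1600 * 3.00 / 58 = -82.76%
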